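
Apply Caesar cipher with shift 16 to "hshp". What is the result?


Caesar cipher: shift "hshp" by 16
  'h' (pos 7) + 16 = pos 23 = 'x'
  's' (pos 18) + 16 = pos 8 = 'i'
  'h' (pos 7) + 16 = pos 23 = 'x'
  'p' (pos 15) + 16 = pos 5 = 'f'
Result: xixf

xixf


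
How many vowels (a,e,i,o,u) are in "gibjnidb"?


Input: gibjnidb
Checking each character:
  'g' at position 0: consonant
  'i' at position 1: vowel (running total: 1)
  'b' at position 2: consonant
  'j' at position 3: consonant
  'n' at position 4: consonant
  'i' at position 5: vowel (running total: 2)
  'd' at position 6: consonant
  'b' at position 7: consonant
Total vowels: 2

2


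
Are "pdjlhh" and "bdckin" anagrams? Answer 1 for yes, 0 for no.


Strings: "pdjlhh", "bdckin"
Sorted first:  dhhjlp
Sorted second: bcdikn
Differ at position 0: 'd' vs 'b' => not anagrams

0


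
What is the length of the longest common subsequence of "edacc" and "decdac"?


LCS of "edacc" and "decdac"
DP table:
           d    e    c    d    a    c
      0    0    0    0    0    0    0
  e   0    0    1    1    1    1    1
  d   0    1    1    1    2    2    2
  a   0    1    1    1    2    3    3
  c   0    1    1    2    2    3    4
  c   0    1    1    2    2    3    4
LCS length = dp[5][6] = 4

4


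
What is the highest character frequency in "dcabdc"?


Input: dcabdc
Character counts:
  'a': 1
  'b': 1
  'c': 2
  'd': 2
Maximum frequency: 2

2


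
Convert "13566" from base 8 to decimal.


Input: "13566" in base 8
Positional expansion:
  Digit '1' (value 1) x 8^4 = 4096
  Digit '3' (value 3) x 8^3 = 1536
  Digit '5' (value 5) x 8^2 = 320
  Digit '6' (value 6) x 8^1 = 48
  Digit '6' (value 6) x 8^0 = 6
Sum = 6006

6006


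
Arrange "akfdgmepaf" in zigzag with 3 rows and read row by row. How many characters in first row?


Zigzag "akfdgmepaf" into 3 rows:
Placing characters:
  'a' => row 0
  'k' => row 1
  'f' => row 2
  'd' => row 1
  'g' => row 0
  'm' => row 1
  'e' => row 2
  'p' => row 1
  'a' => row 0
  'f' => row 1
Rows:
  Row 0: "aga"
  Row 1: "kdmpf"
  Row 2: "fe"
First row length: 3

3


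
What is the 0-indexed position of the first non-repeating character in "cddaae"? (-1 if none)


Input: cddaae
Character frequencies:
  'a': 2
  'c': 1
  'd': 2
  'e': 1
Scanning left to right for freq == 1:
  Position 0 ('c'): unique! => answer = 0

0


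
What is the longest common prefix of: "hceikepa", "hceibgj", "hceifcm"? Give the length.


Words: hceikepa, hceibgj, hceifcm
  Position 0: all 'h' => match
  Position 1: all 'c' => match
  Position 2: all 'e' => match
  Position 3: all 'i' => match
  Position 4: ('k', 'b', 'f') => mismatch, stop
LCP = "hcei" (length 4)

4


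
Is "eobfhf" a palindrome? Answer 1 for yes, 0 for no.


Input: eobfhf
Reversed: fhfboe
  Compare pos 0 ('e') with pos 5 ('f'): MISMATCH
  Compare pos 1 ('o') with pos 4 ('h'): MISMATCH
  Compare pos 2 ('b') with pos 3 ('f'): MISMATCH
Result: not a palindrome

0


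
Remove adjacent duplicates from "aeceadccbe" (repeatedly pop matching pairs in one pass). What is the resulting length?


Input: aeceadccbe
Stack-based adjacent duplicate removal:
  Read 'a': push. Stack: a
  Read 'e': push. Stack: ae
  Read 'c': push. Stack: aec
  Read 'e': push. Stack: aece
  Read 'a': push. Stack: aecea
  Read 'd': push. Stack: aecead
  Read 'c': push. Stack: aeceadc
  Read 'c': matches stack top 'c' => pop. Stack: aecead
  Read 'b': push. Stack: aeceadb
  Read 'e': push. Stack: aeceadbe
Final stack: "aeceadbe" (length 8)

8


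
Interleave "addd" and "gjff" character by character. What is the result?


Interleaving "addd" and "gjff":
  Position 0: 'a' from first, 'g' from second => "ag"
  Position 1: 'd' from first, 'j' from second => "dj"
  Position 2: 'd' from first, 'f' from second => "df"
  Position 3: 'd' from first, 'f' from second => "df"
Result: agdjdfdf

agdjdfdf


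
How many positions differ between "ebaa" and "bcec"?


Comparing "ebaa" and "bcec" position by position:
  Position 0: 'e' vs 'b' => DIFFER
  Position 1: 'b' vs 'c' => DIFFER
  Position 2: 'a' vs 'e' => DIFFER
  Position 3: 'a' vs 'c' => DIFFER
Positions that differ: 4

4


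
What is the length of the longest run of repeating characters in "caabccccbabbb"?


Input: "caabccccbabbb"
Scanning for longest run:
  Position 1 ('a'): new char, reset run to 1
  Position 2 ('a'): continues run of 'a', length=2
  Position 3 ('b'): new char, reset run to 1
  Position 4 ('c'): new char, reset run to 1
  Position 5 ('c'): continues run of 'c', length=2
  Position 6 ('c'): continues run of 'c', length=3
  Position 7 ('c'): continues run of 'c', length=4
  Position 8 ('b'): new char, reset run to 1
  Position 9 ('a'): new char, reset run to 1
  Position 10 ('b'): new char, reset run to 1
  Position 11 ('b'): continues run of 'b', length=2
  Position 12 ('b'): continues run of 'b', length=3
Longest run: 'c' with length 4

4


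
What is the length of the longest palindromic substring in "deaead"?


Input: "deaead"
Checking substrings for palindromes:
  [1:4] "eae" (len 3) => palindrome
  [2:5] "aea" (len 3) => palindrome
Longest palindromic substring: "eae" with length 3

3


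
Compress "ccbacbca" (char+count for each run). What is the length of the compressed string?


Input: ccbacbca
Runs:
  'c' x 2 => "c2"
  'b' x 1 => "b1"
  'a' x 1 => "a1"
  'c' x 1 => "c1"
  'b' x 1 => "b1"
  'c' x 1 => "c1"
  'a' x 1 => "a1"
Compressed: "c2b1a1c1b1c1a1"
Compressed length: 14

14


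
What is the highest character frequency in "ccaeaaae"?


Input: ccaeaaae
Character counts:
  'a': 4
  'c': 2
  'e': 2
Maximum frequency: 4

4


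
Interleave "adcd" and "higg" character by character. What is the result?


Interleaving "adcd" and "higg":
  Position 0: 'a' from first, 'h' from second => "ah"
  Position 1: 'd' from first, 'i' from second => "di"
  Position 2: 'c' from first, 'g' from second => "cg"
  Position 3: 'd' from first, 'g' from second => "dg"
Result: ahdicgdg

ahdicgdg


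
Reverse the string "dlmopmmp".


Input: dlmopmmp
Reading characters right to left:
  Position 7: 'p'
  Position 6: 'm'
  Position 5: 'm'
  Position 4: 'p'
  Position 3: 'o'
  Position 2: 'm'
  Position 1: 'l'
  Position 0: 'd'
Reversed: pmmpomld

pmmpomld


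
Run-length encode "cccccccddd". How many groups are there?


Input: cccccccddd
Scanning for consecutive runs:
  Group 1: 'c' x 7 (positions 0-6)
  Group 2: 'd' x 3 (positions 7-9)
Total groups: 2

2


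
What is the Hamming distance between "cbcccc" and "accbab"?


Comparing "cbcccc" and "accbab" position by position:
  Position 0: 'c' vs 'a' => differ
  Position 1: 'b' vs 'c' => differ
  Position 2: 'c' vs 'c' => same
  Position 3: 'c' vs 'b' => differ
  Position 4: 'c' vs 'a' => differ
  Position 5: 'c' vs 'b' => differ
Total differences (Hamming distance): 5

5


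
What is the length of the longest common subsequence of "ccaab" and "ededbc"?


LCS of "ccaab" and "ededbc"
DP table:
           e    d    e    d    b    c
      0    0    0    0    0    0    0
  c   0    0    0    0    0    0    1
  c   0    0    0    0    0    0    1
  a   0    0    0    0    0    0    1
  a   0    0    0    0    0    0    1
  b   0    0    0    0    0    1    1
LCS length = dp[5][6] = 1

1


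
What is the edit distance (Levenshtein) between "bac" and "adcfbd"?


Computing edit distance: "bac" -> "adcfbd"
DP table:
           a    d    c    f    b    d
      0    1    2    3    4    5    6
  b   1    1    2    3    4    4    5
  a   2    1    2    3    4    5    5
  c   3    2    2    2    3    4    5
Edit distance = dp[3][6] = 5

5


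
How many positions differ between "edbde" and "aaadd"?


Comparing "edbde" and "aaadd" position by position:
  Position 0: 'e' vs 'a' => DIFFER
  Position 1: 'd' vs 'a' => DIFFER
  Position 2: 'b' vs 'a' => DIFFER
  Position 3: 'd' vs 'd' => same
  Position 4: 'e' vs 'd' => DIFFER
Positions that differ: 4

4


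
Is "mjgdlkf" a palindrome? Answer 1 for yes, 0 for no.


Input: mjgdlkf
Reversed: fkldgjm
  Compare pos 0 ('m') with pos 6 ('f'): MISMATCH
  Compare pos 1 ('j') with pos 5 ('k'): MISMATCH
  Compare pos 2 ('g') with pos 4 ('l'): MISMATCH
Result: not a palindrome

0


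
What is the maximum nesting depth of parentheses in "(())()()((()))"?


Input: "(())()()((()))"
Tracking depth:
  Position 0 '(': depth becomes 1
  Position 1 '(': depth becomes 2
  Position 2 ')': depth becomes 1
  Position 3 ')': depth becomes 0
  Position 4 '(': depth becomes 1
  Position 5 ')': depth becomes 0
  Position 6 '(': depth becomes 1
  Position 7 ')': depth becomes 0
  Position 8 '(': depth becomes 1
  Position 9 '(': depth becomes 2
  Position 10 '(': depth becomes 3
  Position 11 ')': depth becomes 2
  Position 12 ')': depth becomes 1
  Position 13 ')': depth becomes 0
Maximum depth reached: 3

3


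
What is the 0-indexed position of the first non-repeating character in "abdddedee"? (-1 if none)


Input: abdddedee
Character frequencies:
  'a': 1
  'b': 1
  'd': 4
  'e': 3
Scanning left to right for freq == 1:
  Position 0 ('a'): unique! => answer = 0

0


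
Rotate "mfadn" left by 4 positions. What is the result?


Input: "mfadn", rotate left by 4
First 4 characters: "mfad"
Remaining characters: "n"
Concatenate remaining + first: "n" + "mfad" = "nmfad"

nmfad


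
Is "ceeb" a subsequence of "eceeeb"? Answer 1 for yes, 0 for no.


Check if "ceeb" is a subsequence of "eceeeb"
Greedy scan:
  Position 0 ('e'): no match needed
  Position 1 ('c'): matches sub[0] = 'c'
  Position 2 ('e'): matches sub[1] = 'e'
  Position 3 ('e'): matches sub[2] = 'e'
  Position 4 ('e'): no match needed
  Position 5 ('b'): matches sub[3] = 'b'
All 4 characters matched => is a subsequence

1


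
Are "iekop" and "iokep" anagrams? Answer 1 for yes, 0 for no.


Strings: "iekop", "iokep"
Sorted first:  eikop
Sorted second: eikop
Sorted forms match => anagrams

1


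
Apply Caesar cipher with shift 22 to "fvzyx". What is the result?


Caesar cipher: shift "fvzyx" by 22
  'f' (pos 5) + 22 = pos 1 = 'b'
  'v' (pos 21) + 22 = pos 17 = 'r'
  'z' (pos 25) + 22 = pos 21 = 'v'
  'y' (pos 24) + 22 = pos 20 = 'u'
  'x' (pos 23) + 22 = pos 19 = 't'
Result: brvut

brvut


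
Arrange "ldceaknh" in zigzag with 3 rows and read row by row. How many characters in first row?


Zigzag "ldceaknh" into 3 rows:
Placing characters:
  'l' => row 0
  'd' => row 1
  'c' => row 2
  'e' => row 1
  'a' => row 0
  'k' => row 1
  'n' => row 2
  'h' => row 1
Rows:
  Row 0: "la"
  Row 1: "dekh"
  Row 2: "cn"
First row length: 2

2


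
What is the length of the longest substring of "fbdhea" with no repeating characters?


Input: "fbdhea"
Sliding window (track last position of each char):
  Position 0 ('f'): window [0,0] length 1 -- new best
  Position 1 ('b'): window [0,1] length 2 -- new best
  Position 2 ('d'): window [0,2] length 3 -- new best
  Position 3 ('h'): window [0,3] length 4 -- new best
  Position 4 ('e'): window [0,4] length 5 -- new best
  Position 5 ('a'): window [0,5] length 6 -- new best
Longest substring with no repeats: "fbdhea" with length 6

6


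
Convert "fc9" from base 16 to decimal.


Input: "fc9" in base 16
Positional expansion:
  Digit 'f' (value 15) x 16^2 = 3840
  Digit 'c' (value 12) x 16^1 = 192
  Digit '9' (value 9) x 16^0 = 9
Sum = 4041

4041


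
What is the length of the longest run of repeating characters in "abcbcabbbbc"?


Input: "abcbcabbbbc"
Scanning for longest run:
  Position 1 ('b'): new char, reset run to 1
  Position 2 ('c'): new char, reset run to 1
  Position 3 ('b'): new char, reset run to 1
  Position 4 ('c'): new char, reset run to 1
  Position 5 ('a'): new char, reset run to 1
  Position 6 ('b'): new char, reset run to 1
  Position 7 ('b'): continues run of 'b', length=2
  Position 8 ('b'): continues run of 'b', length=3
  Position 9 ('b'): continues run of 'b', length=4
  Position 10 ('c'): new char, reset run to 1
Longest run: 'b' with length 4

4


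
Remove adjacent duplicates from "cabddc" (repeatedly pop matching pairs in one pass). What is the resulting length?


Input: cabddc
Stack-based adjacent duplicate removal:
  Read 'c': push. Stack: c
  Read 'a': push. Stack: ca
  Read 'b': push. Stack: cab
  Read 'd': push. Stack: cabd
  Read 'd': matches stack top 'd' => pop. Stack: cab
  Read 'c': push. Stack: cabc
Final stack: "cabc" (length 4)

4


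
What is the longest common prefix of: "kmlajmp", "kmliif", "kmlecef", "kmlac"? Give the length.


Words: kmlajmp, kmliif, kmlecef, kmlac
  Position 0: all 'k' => match
  Position 1: all 'm' => match
  Position 2: all 'l' => match
  Position 3: ('a', 'i', 'e', 'a') => mismatch, stop
LCP = "kml" (length 3)

3


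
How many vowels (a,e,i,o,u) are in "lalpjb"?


Input: lalpjb
Checking each character:
  'l' at position 0: consonant
  'a' at position 1: vowel (running total: 1)
  'l' at position 2: consonant
  'p' at position 3: consonant
  'j' at position 4: consonant
  'b' at position 5: consonant
Total vowels: 1

1


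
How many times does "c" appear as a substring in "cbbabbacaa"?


Searching for "c" in "cbbabbacaa"
Scanning each position:
  Position 0: "c" => MATCH
  Position 1: "b" => no
  Position 2: "b" => no
  Position 3: "a" => no
  Position 4: "b" => no
  Position 5: "b" => no
  Position 6: "a" => no
  Position 7: "c" => MATCH
  Position 8: "a" => no
  Position 9: "a" => no
Total occurrences: 2

2


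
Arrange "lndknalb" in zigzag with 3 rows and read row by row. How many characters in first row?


Zigzag "lndknalb" into 3 rows:
Placing characters:
  'l' => row 0
  'n' => row 1
  'd' => row 2
  'k' => row 1
  'n' => row 0
  'a' => row 1
  'l' => row 2
  'b' => row 1
Rows:
  Row 0: "ln"
  Row 1: "nkab"
  Row 2: "dl"
First row length: 2

2


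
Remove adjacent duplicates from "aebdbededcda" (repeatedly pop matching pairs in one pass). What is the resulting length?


Input: aebdbededcda
Stack-based adjacent duplicate removal:
  Read 'a': push. Stack: a
  Read 'e': push. Stack: ae
  Read 'b': push. Stack: aeb
  Read 'd': push. Stack: aebd
  Read 'b': push. Stack: aebdb
  Read 'e': push. Stack: aebdbe
  Read 'd': push. Stack: aebdbed
  Read 'e': push. Stack: aebdbede
  Read 'd': push. Stack: aebdbeded
  Read 'c': push. Stack: aebdbededc
  Read 'd': push. Stack: aebdbededcd
  Read 'a': push. Stack: aebdbededcda
Final stack: "aebdbededcda" (length 12)

12


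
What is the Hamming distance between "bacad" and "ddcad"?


Comparing "bacad" and "ddcad" position by position:
  Position 0: 'b' vs 'd' => differ
  Position 1: 'a' vs 'd' => differ
  Position 2: 'c' vs 'c' => same
  Position 3: 'a' vs 'a' => same
  Position 4: 'd' vs 'd' => same
Total differences (Hamming distance): 2

2


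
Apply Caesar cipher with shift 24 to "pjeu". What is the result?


Caesar cipher: shift "pjeu" by 24
  'p' (pos 15) + 24 = pos 13 = 'n'
  'j' (pos 9) + 24 = pos 7 = 'h'
  'e' (pos 4) + 24 = pos 2 = 'c'
  'u' (pos 20) + 24 = pos 18 = 's'
Result: nhcs

nhcs


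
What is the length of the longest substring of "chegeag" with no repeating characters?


Input: "chegeag"
Sliding window (track last position of each char):
  Position 0 ('c'): window [0,0] length 1 -- new best
  Position 1 ('h'): window [0,1] length 2 -- new best
  Position 2 ('e'): window [0,2] length 3 -- new best
  Position 3 ('g'): window [0,3] length 4 -- new best
  Position 4 ('e'): repeat (last at 2), move window start to 3
  Position 4 ('e'): window [3,4] length 2
  Position 5 ('a'): window [3,5] length 3
  Position 6 ('g'): repeat (last at 3), move window start to 4
  Position 6 ('g'): window [4,6] length 3
Longest substring with no repeats: "cheg" with length 4

4


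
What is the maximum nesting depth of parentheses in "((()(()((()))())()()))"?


Input: "((()(()((()))())()()))"
Tracking depth:
  Position 0 '(': depth becomes 1
  Position 1 '(': depth becomes 2
  Position 2 '(': depth becomes 3
  Position 3 ')': depth becomes 2
  Position 4 '(': depth becomes 3
  Position 5 '(': depth becomes 4
  Position 6 ')': depth becomes 3
  Position 7 '(': depth becomes 4
  Position 8 '(': depth becomes 5
  Position 9 '(': depth becomes 6
  Position 10 ')': depth becomes 5
  Position 11 ')': depth becomes 4
  Position 12 ')': depth becomes 3
  Position 13 '(': depth becomes 4
  Position 14 ')': depth becomes 3
  Position 15 ')': depth becomes 2
  Position 16 '(': depth becomes 3
  Position 17 ')': depth becomes 2
  Position 18 '(': depth becomes 3
  Position 19 ')': depth becomes 2
  Position 20 ')': depth becomes 1
  Position 21 ')': depth becomes 0
Maximum depth reached: 6

6


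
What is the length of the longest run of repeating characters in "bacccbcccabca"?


Input: "bacccbcccabca"
Scanning for longest run:
  Position 1 ('a'): new char, reset run to 1
  Position 2 ('c'): new char, reset run to 1
  Position 3 ('c'): continues run of 'c', length=2
  Position 4 ('c'): continues run of 'c', length=3
  Position 5 ('b'): new char, reset run to 1
  Position 6 ('c'): new char, reset run to 1
  Position 7 ('c'): continues run of 'c', length=2
  Position 8 ('c'): continues run of 'c', length=3
  Position 9 ('a'): new char, reset run to 1
  Position 10 ('b'): new char, reset run to 1
  Position 11 ('c'): new char, reset run to 1
  Position 12 ('a'): new char, reset run to 1
Longest run: 'c' with length 3

3


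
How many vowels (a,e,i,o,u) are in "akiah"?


Input: akiah
Checking each character:
  'a' at position 0: vowel (running total: 1)
  'k' at position 1: consonant
  'i' at position 2: vowel (running total: 2)
  'a' at position 3: vowel (running total: 3)
  'h' at position 4: consonant
Total vowels: 3

3


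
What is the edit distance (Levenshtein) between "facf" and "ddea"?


Computing edit distance: "facf" -> "ddea"
DP table:
           d    d    e    a
      0    1    2    3    4
  f   1    1    2    3    4
  a   2    2    2    3    3
  c   3    3    3    3    4
  f   4    4    4    4    4
Edit distance = dp[4][4] = 4

4


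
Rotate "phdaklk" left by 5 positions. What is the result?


Input: "phdaklk", rotate left by 5
First 5 characters: "phdak"
Remaining characters: "lk"
Concatenate remaining + first: "lk" + "phdak" = "lkphdak"

lkphdak


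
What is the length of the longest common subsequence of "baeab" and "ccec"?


LCS of "baeab" and "ccec"
DP table:
           c    c    e    c
      0    0    0    0    0
  b   0    0    0    0    0
  a   0    0    0    0    0
  e   0    0    0    1    1
  a   0    0    0    1    1
  b   0    0    0    1    1
LCS length = dp[5][4] = 1

1


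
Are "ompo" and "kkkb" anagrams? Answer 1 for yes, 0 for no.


Strings: "ompo", "kkkb"
Sorted first:  moop
Sorted second: bkkk
Differ at position 0: 'm' vs 'b' => not anagrams

0


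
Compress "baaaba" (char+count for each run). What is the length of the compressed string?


Input: baaaba
Runs:
  'b' x 1 => "b1"
  'a' x 3 => "a3"
  'b' x 1 => "b1"
  'a' x 1 => "a1"
Compressed: "b1a3b1a1"
Compressed length: 8

8


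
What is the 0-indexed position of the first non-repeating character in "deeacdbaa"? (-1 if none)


Input: deeacdbaa
Character frequencies:
  'a': 3
  'b': 1
  'c': 1
  'd': 2
  'e': 2
Scanning left to right for freq == 1:
  Position 0 ('d'): freq=2, skip
  Position 1 ('e'): freq=2, skip
  Position 2 ('e'): freq=2, skip
  Position 3 ('a'): freq=3, skip
  Position 4 ('c'): unique! => answer = 4

4


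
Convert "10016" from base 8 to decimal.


Input: "10016" in base 8
Positional expansion:
  Digit '1' (value 1) x 8^4 = 4096
  Digit '0' (value 0) x 8^3 = 0
  Digit '0' (value 0) x 8^2 = 0
  Digit '1' (value 1) x 8^1 = 8
  Digit '6' (value 6) x 8^0 = 6
Sum = 4110

4110


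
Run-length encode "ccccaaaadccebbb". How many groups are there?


Input: ccccaaaadccebbb
Scanning for consecutive runs:
  Group 1: 'c' x 4 (positions 0-3)
  Group 2: 'a' x 4 (positions 4-7)
  Group 3: 'd' x 1 (positions 8-8)
  Group 4: 'c' x 2 (positions 9-10)
  Group 5: 'e' x 1 (positions 11-11)
  Group 6: 'b' x 3 (positions 12-14)
Total groups: 6

6


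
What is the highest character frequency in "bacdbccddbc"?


Input: bacdbccddbc
Character counts:
  'a': 1
  'b': 3
  'c': 4
  'd': 3
Maximum frequency: 4

4


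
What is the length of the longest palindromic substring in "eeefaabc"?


Input: "eeefaabc"
Checking substrings for palindromes:
  [0:3] "eee" (len 3) => palindrome
  [0:2] "ee" (len 2) => palindrome
  [1:3] "ee" (len 2) => palindrome
  [4:6] "aa" (len 2) => palindrome
Longest palindromic substring: "eee" with length 3

3


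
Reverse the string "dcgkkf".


Input: dcgkkf
Reading characters right to left:
  Position 5: 'f'
  Position 4: 'k'
  Position 3: 'k'
  Position 2: 'g'
  Position 1: 'c'
  Position 0: 'd'
Reversed: fkkgcd

fkkgcd


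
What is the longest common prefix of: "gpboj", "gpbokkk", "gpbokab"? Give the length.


Words: gpboj, gpbokkk, gpbokab
  Position 0: all 'g' => match
  Position 1: all 'p' => match
  Position 2: all 'b' => match
  Position 3: all 'o' => match
  Position 4: ('j', 'k', 'k') => mismatch, stop
LCP = "gpbo" (length 4)

4


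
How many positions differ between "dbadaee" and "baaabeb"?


Comparing "dbadaee" and "baaabeb" position by position:
  Position 0: 'd' vs 'b' => DIFFER
  Position 1: 'b' vs 'a' => DIFFER
  Position 2: 'a' vs 'a' => same
  Position 3: 'd' vs 'a' => DIFFER
  Position 4: 'a' vs 'b' => DIFFER
  Position 5: 'e' vs 'e' => same
  Position 6: 'e' vs 'b' => DIFFER
Positions that differ: 5

5


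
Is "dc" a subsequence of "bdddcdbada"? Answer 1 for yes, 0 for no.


Check if "dc" is a subsequence of "bdddcdbada"
Greedy scan:
  Position 0 ('b'): no match needed
  Position 1 ('d'): matches sub[0] = 'd'
  Position 2 ('d'): no match needed
  Position 3 ('d'): no match needed
  Position 4 ('c'): matches sub[1] = 'c'
  Position 5 ('d'): no match needed
  Position 6 ('b'): no match needed
  Position 7 ('a'): no match needed
  Position 8 ('d'): no match needed
  Position 9 ('a'): no match needed
All 2 characters matched => is a subsequence

1


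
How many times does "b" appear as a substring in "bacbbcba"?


Searching for "b" in "bacbbcba"
Scanning each position:
  Position 0: "b" => MATCH
  Position 1: "a" => no
  Position 2: "c" => no
  Position 3: "b" => MATCH
  Position 4: "b" => MATCH
  Position 5: "c" => no
  Position 6: "b" => MATCH
  Position 7: "a" => no
Total occurrences: 4

4


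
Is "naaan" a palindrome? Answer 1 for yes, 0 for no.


Input: naaan
Reversed: naaan
  Compare pos 0 ('n') with pos 4 ('n'): match
  Compare pos 1 ('a') with pos 3 ('a'): match
Result: palindrome

1


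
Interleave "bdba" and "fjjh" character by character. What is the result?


Interleaving "bdba" and "fjjh":
  Position 0: 'b' from first, 'f' from second => "bf"
  Position 1: 'd' from first, 'j' from second => "dj"
  Position 2: 'b' from first, 'j' from second => "bj"
  Position 3: 'a' from first, 'h' from second => "ah"
Result: bfdjbjah

bfdjbjah


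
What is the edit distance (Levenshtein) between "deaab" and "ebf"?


Computing edit distance: "deaab" -> "ebf"
DP table:
           e    b    f
      0    1    2    3
  d   1    1    2    3
  e   2    1    2    3
  a   3    2    2    3
  a   4    3    3    3
  b   5    4    3    4
Edit distance = dp[5][3] = 4

4


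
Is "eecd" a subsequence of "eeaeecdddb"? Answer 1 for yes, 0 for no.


Check if "eecd" is a subsequence of "eeaeecdddb"
Greedy scan:
  Position 0 ('e'): matches sub[0] = 'e'
  Position 1 ('e'): matches sub[1] = 'e'
  Position 2 ('a'): no match needed
  Position 3 ('e'): no match needed
  Position 4 ('e'): no match needed
  Position 5 ('c'): matches sub[2] = 'c'
  Position 6 ('d'): matches sub[3] = 'd'
  Position 7 ('d'): no match needed
  Position 8 ('d'): no match needed
  Position 9 ('b'): no match needed
All 4 characters matched => is a subsequence

1


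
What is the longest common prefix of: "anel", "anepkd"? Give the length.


Words: anel, anepkd
  Position 0: all 'a' => match
  Position 1: all 'n' => match
  Position 2: all 'e' => match
  Position 3: ('l', 'p') => mismatch, stop
LCP = "ane" (length 3)

3


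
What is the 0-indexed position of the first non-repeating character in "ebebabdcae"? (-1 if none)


Input: ebebabdcae
Character frequencies:
  'a': 2
  'b': 3
  'c': 1
  'd': 1
  'e': 3
Scanning left to right for freq == 1:
  Position 0 ('e'): freq=3, skip
  Position 1 ('b'): freq=3, skip
  Position 2 ('e'): freq=3, skip
  Position 3 ('b'): freq=3, skip
  Position 4 ('a'): freq=2, skip
  Position 5 ('b'): freq=3, skip
  Position 6 ('d'): unique! => answer = 6

6


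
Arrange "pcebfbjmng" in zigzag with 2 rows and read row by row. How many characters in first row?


Zigzag "pcebfbjmng" into 2 rows:
Placing characters:
  'p' => row 0
  'c' => row 1
  'e' => row 0
  'b' => row 1
  'f' => row 0
  'b' => row 1
  'j' => row 0
  'm' => row 1
  'n' => row 0
  'g' => row 1
Rows:
  Row 0: "pefjn"
  Row 1: "cbbmg"
First row length: 5

5


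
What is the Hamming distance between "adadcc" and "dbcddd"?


Comparing "adadcc" and "dbcddd" position by position:
  Position 0: 'a' vs 'd' => differ
  Position 1: 'd' vs 'b' => differ
  Position 2: 'a' vs 'c' => differ
  Position 3: 'd' vs 'd' => same
  Position 4: 'c' vs 'd' => differ
  Position 5: 'c' vs 'd' => differ
Total differences (Hamming distance): 5

5


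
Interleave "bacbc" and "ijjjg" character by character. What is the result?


Interleaving "bacbc" and "ijjjg":
  Position 0: 'b' from first, 'i' from second => "bi"
  Position 1: 'a' from first, 'j' from second => "aj"
  Position 2: 'c' from first, 'j' from second => "cj"
  Position 3: 'b' from first, 'j' from second => "bj"
  Position 4: 'c' from first, 'g' from second => "cg"
Result: biajcjbjcg

biajcjbjcg


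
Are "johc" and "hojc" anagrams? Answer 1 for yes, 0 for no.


Strings: "johc", "hojc"
Sorted first:  chjo
Sorted second: chjo
Sorted forms match => anagrams

1


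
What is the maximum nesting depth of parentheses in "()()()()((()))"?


Input: "()()()()((()))"
Tracking depth:
  Position 0 '(': depth becomes 1
  Position 1 ')': depth becomes 0
  Position 2 '(': depth becomes 1
  Position 3 ')': depth becomes 0
  Position 4 '(': depth becomes 1
  Position 5 ')': depth becomes 0
  Position 6 '(': depth becomes 1
  Position 7 ')': depth becomes 0
  Position 8 '(': depth becomes 1
  Position 9 '(': depth becomes 2
  Position 10 '(': depth becomes 3
  Position 11 ')': depth becomes 2
  Position 12 ')': depth becomes 1
  Position 13 ')': depth becomes 0
Maximum depth reached: 3

3


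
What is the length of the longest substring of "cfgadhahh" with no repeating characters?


Input: "cfgadhahh"
Sliding window (track last position of each char):
  Position 0 ('c'): window [0,0] length 1 -- new best
  Position 1 ('f'): window [0,1] length 2 -- new best
  Position 2 ('g'): window [0,2] length 3 -- new best
  Position 3 ('a'): window [0,3] length 4 -- new best
  Position 4 ('d'): window [0,4] length 5 -- new best
  Position 5 ('h'): window [0,5] length 6 -- new best
  Position 6 ('a'): repeat (last at 3), move window start to 4
  Position 6 ('a'): window [4,6] length 3
  Position 7 ('h'): repeat (last at 5), move window start to 6
  Position 7 ('h'): window [6,7] length 2
  Position 8 ('h'): repeat (last at 7), move window start to 8
  Position 8 ('h'): window [8,8] length 1
Longest substring with no repeats: "cfgadh" with length 6

6


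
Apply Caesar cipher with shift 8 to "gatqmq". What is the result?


Caesar cipher: shift "gatqmq" by 8
  'g' (pos 6) + 8 = pos 14 = 'o'
  'a' (pos 0) + 8 = pos 8 = 'i'
  't' (pos 19) + 8 = pos 1 = 'b'
  'q' (pos 16) + 8 = pos 24 = 'y'
  'm' (pos 12) + 8 = pos 20 = 'u'
  'q' (pos 16) + 8 = pos 24 = 'y'
Result: oibyuy

oibyuy


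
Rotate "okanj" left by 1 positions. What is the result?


Input: "okanj", rotate left by 1
First 1 characters: "o"
Remaining characters: "kanj"
Concatenate remaining + first: "kanj" + "o" = "kanjo"

kanjo


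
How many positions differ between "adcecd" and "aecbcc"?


Comparing "adcecd" and "aecbcc" position by position:
  Position 0: 'a' vs 'a' => same
  Position 1: 'd' vs 'e' => DIFFER
  Position 2: 'c' vs 'c' => same
  Position 3: 'e' vs 'b' => DIFFER
  Position 4: 'c' vs 'c' => same
  Position 5: 'd' vs 'c' => DIFFER
Positions that differ: 3

3


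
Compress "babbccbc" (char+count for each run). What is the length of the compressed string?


Input: babbccbc
Runs:
  'b' x 1 => "b1"
  'a' x 1 => "a1"
  'b' x 2 => "b2"
  'c' x 2 => "c2"
  'b' x 1 => "b1"
  'c' x 1 => "c1"
Compressed: "b1a1b2c2b1c1"
Compressed length: 12

12


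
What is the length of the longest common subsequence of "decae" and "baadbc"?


LCS of "decae" and "baadbc"
DP table:
           b    a    a    d    b    c
      0    0    0    0    0    0    0
  d   0    0    0    0    1    1    1
  e   0    0    0    0    1    1    1
  c   0    0    0    0    1    1    2
  a   0    0    1    1    1    1    2
  e   0    0    1    1    1    1    2
LCS length = dp[5][6] = 2

2


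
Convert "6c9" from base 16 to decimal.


Input: "6c9" in base 16
Positional expansion:
  Digit '6' (value 6) x 16^2 = 1536
  Digit 'c' (value 12) x 16^1 = 192
  Digit '9' (value 9) x 16^0 = 9
Sum = 1737

1737


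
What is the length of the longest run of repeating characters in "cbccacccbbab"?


Input: "cbccacccbbab"
Scanning for longest run:
  Position 1 ('b'): new char, reset run to 1
  Position 2 ('c'): new char, reset run to 1
  Position 3 ('c'): continues run of 'c', length=2
  Position 4 ('a'): new char, reset run to 1
  Position 5 ('c'): new char, reset run to 1
  Position 6 ('c'): continues run of 'c', length=2
  Position 7 ('c'): continues run of 'c', length=3
  Position 8 ('b'): new char, reset run to 1
  Position 9 ('b'): continues run of 'b', length=2
  Position 10 ('a'): new char, reset run to 1
  Position 11 ('b'): new char, reset run to 1
Longest run: 'c' with length 3

3


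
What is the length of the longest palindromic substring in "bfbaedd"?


Input: "bfbaedd"
Checking substrings for palindromes:
  [0:3] "bfb" (len 3) => palindrome
  [5:7] "dd" (len 2) => palindrome
Longest palindromic substring: "bfb" with length 3

3


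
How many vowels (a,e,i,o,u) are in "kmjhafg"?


Input: kmjhafg
Checking each character:
  'k' at position 0: consonant
  'm' at position 1: consonant
  'j' at position 2: consonant
  'h' at position 3: consonant
  'a' at position 4: vowel (running total: 1)
  'f' at position 5: consonant
  'g' at position 6: consonant
Total vowels: 1

1


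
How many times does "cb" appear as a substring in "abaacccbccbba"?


Searching for "cb" in "abaacccbccbba"
Scanning each position:
  Position 0: "ab" => no
  Position 1: "ba" => no
  Position 2: "aa" => no
  Position 3: "ac" => no
  Position 4: "cc" => no
  Position 5: "cc" => no
  Position 6: "cb" => MATCH
  Position 7: "bc" => no
  Position 8: "cc" => no
  Position 9: "cb" => MATCH
  Position 10: "bb" => no
  Position 11: "ba" => no
Total occurrences: 2

2


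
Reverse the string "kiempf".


Input: kiempf
Reading characters right to left:
  Position 5: 'f'
  Position 4: 'p'
  Position 3: 'm'
  Position 2: 'e'
  Position 1: 'i'
  Position 0: 'k'
Reversed: fpmeik

fpmeik


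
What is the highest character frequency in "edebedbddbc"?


Input: edebedbddbc
Character counts:
  'b': 3
  'c': 1
  'd': 4
  'e': 3
Maximum frequency: 4

4


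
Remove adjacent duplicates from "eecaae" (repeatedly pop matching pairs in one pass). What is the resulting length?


Input: eecaae
Stack-based adjacent duplicate removal:
  Read 'e': push. Stack: e
  Read 'e': matches stack top 'e' => pop. Stack: (empty)
  Read 'c': push. Stack: c
  Read 'a': push. Stack: ca
  Read 'a': matches stack top 'a' => pop. Stack: c
  Read 'e': push. Stack: ce
Final stack: "ce" (length 2)

2


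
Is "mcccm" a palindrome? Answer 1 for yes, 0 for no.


Input: mcccm
Reversed: mcccm
  Compare pos 0 ('m') with pos 4 ('m'): match
  Compare pos 1 ('c') with pos 3 ('c'): match
Result: palindrome

1


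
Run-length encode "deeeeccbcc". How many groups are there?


Input: deeeeccbcc
Scanning for consecutive runs:
  Group 1: 'd' x 1 (positions 0-0)
  Group 2: 'e' x 4 (positions 1-4)
  Group 3: 'c' x 2 (positions 5-6)
  Group 4: 'b' x 1 (positions 7-7)
  Group 5: 'c' x 2 (positions 8-9)
Total groups: 5

5


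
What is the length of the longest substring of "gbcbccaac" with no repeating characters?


Input: "gbcbccaac"
Sliding window (track last position of each char):
  Position 0 ('g'): window [0,0] length 1 -- new best
  Position 1 ('b'): window [0,1] length 2 -- new best
  Position 2 ('c'): window [0,2] length 3 -- new best
  Position 3 ('b'): repeat (last at 1), move window start to 2
  Position 3 ('b'): window [2,3] length 2
  Position 4 ('c'): repeat (last at 2), move window start to 3
  Position 4 ('c'): window [3,4] length 2
  Position 5 ('c'): repeat (last at 4), move window start to 5
  Position 5 ('c'): window [5,5] length 1
  Position 6 ('a'): window [5,6] length 2
  Position 7 ('a'): repeat (last at 6), move window start to 7
  Position 7 ('a'): window [7,7] length 1
  Position 8 ('c'): window [7,8] length 2
Longest substring with no repeats: "gbc" with length 3

3


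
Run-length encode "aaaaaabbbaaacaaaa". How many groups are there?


Input: aaaaaabbbaaacaaaa
Scanning for consecutive runs:
  Group 1: 'a' x 6 (positions 0-5)
  Group 2: 'b' x 3 (positions 6-8)
  Group 3: 'a' x 3 (positions 9-11)
  Group 4: 'c' x 1 (positions 12-12)
  Group 5: 'a' x 4 (positions 13-16)
Total groups: 5

5


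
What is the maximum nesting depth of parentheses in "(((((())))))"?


Input: "(((((())))))"
Tracking depth:
  Position 0 '(': depth becomes 1
  Position 1 '(': depth becomes 2
  Position 2 '(': depth becomes 3
  Position 3 '(': depth becomes 4
  Position 4 '(': depth becomes 5
  Position 5 '(': depth becomes 6
  Position 6 ')': depth becomes 5
  Position 7 ')': depth becomes 4
  Position 8 ')': depth becomes 3
  Position 9 ')': depth becomes 2
  Position 10 ')': depth becomes 1
  Position 11 ')': depth becomes 0
Maximum depth reached: 6

6


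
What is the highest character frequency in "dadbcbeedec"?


Input: dadbcbeedec
Character counts:
  'a': 1
  'b': 2
  'c': 2
  'd': 3
  'e': 3
Maximum frequency: 3

3


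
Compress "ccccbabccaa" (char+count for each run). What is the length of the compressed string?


Input: ccccbabccaa
Runs:
  'c' x 4 => "c4"
  'b' x 1 => "b1"
  'a' x 1 => "a1"
  'b' x 1 => "b1"
  'c' x 2 => "c2"
  'a' x 2 => "a2"
Compressed: "c4b1a1b1c2a2"
Compressed length: 12

12


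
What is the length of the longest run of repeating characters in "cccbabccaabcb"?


Input: "cccbabccaabcb"
Scanning for longest run:
  Position 1 ('c'): continues run of 'c', length=2
  Position 2 ('c'): continues run of 'c', length=3
  Position 3 ('b'): new char, reset run to 1
  Position 4 ('a'): new char, reset run to 1
  Position 5 ('b'): new char, reset run to 1
  Position 6 ('c'): new char, reset run to 1
  Position 7 ('c'): continues run of 'c', length=2
  Position 8 ('a'): new char, reset run to 1
  Position 9 ('a'): continues run of 'a', length=2
  Position 10 ('b'): new char, reset run to 1
  Position 11 ('c'): new char, reset run to 1
  Position 12 ('b'): new char, reset run to 1
Longest run: 'c' with length 3

3


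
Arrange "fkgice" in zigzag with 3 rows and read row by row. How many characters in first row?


Zigzag "fkgice" into 3 rows:
Placing characters:
  'f' => row 0
  'k' => row 1
  'g' => row 2
  'i' => row 1
  'c' => row 0
  'e' => row 1
Rows:
  Row 0: "fc"
  Row 1: "kie"
  Row 2: "g"
First row length: 2

2


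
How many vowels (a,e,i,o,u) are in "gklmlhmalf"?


Input: gklmlhmalf
Checking each character:
  'g' at position 0: consonant
  'k' at position 1: consonant
  'l' at position 2: consonant
  'm' at position 3: consonant
  'l' at position 4: consonant
  'h' at position 5: consonant
  'm' at position 6: consonant
  'a' at position 7: vowel (running total: 1)
  'l' at position 8: consonant
  'f' at position 9: consonant
Total vowels: 1

1


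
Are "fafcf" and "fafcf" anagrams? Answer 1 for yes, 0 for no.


Strings: "fafcf", "fafcf"
Sorted first:  acfff
Sorted second: acfff
Sorted forms match => anagrams

1


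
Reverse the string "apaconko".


Input: apaconko
Reading characters right to left:
  Position 7: 'o'
  Position 6: 'k'
  Position 5: 'n'
  Position 4: 'o'
  Position 3: 'c'
  Position 2: 'a'
  Position 1: 'p'
  Position 0: 'a'
Reversed: oknocapa

oknocapa


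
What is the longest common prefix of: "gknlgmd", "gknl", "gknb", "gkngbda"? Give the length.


Words: gknlgmd, gknl, gknb, gkngbda
  Position 0: all 'g' => match
  Position 1: all 'k' => match
  Position 2: all 'n' => match
  Position 3: ('l', 'l', 'b', 'g') => mismatch, stop
LCP = "gkn" (length 3)

3


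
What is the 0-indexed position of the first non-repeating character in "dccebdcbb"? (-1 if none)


Input: dccebdcbb
Character frequencies:
  'b': 3
  'c': 3
  'd': 2
  'e': 1
Scanning left to right for freq == 1:
  Position 0 ('d'): freq=2, skip
  Position 1 ('c'): freq=3, skip
  Position 2 ('c'): freq=3, skip
  Position 3 ('e'): unique! => answer = 3

3


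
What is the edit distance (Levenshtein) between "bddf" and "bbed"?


Computing edit distance: "bddf" -> "bbed"
DP table:
           b    b    e    d
      0    1    2    3    4
  b   1    0    1    2    3
  d   2    1    1    2    2
  d   3    2    2    2    2
  f   4    3    3    3    3
Edit distance = dp[4][4] = 3

3


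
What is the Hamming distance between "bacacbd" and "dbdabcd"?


Comparing "bacacbd" and "dbdabcd" position by position:
  Position 0: 'b' vs 'd' => differ
  Position 1: 'a' vs 'b' => differ
  Position 2: 'c' vs 'd' => differ
  Position 3: 'a' vs 'a' => same
  Position 4: 'c' vs 'b' => differ
  Position 5: 'b' vs 'c' => differ
  Position 6: 'd' vs 'd' => same
Total differences (Hamming distance): 5

5


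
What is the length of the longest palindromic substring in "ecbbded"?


Input: "ecbbded"
Checking substrings for palindromes:
  [4:7] "ded" (len 3) => palindrome
  [2:4] "bb" (len 2) => palindrome
Longest palindromic substring: "ded" with length 3

3


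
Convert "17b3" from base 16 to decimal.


Input: "17b3" in base 16
Positional expansion:
  Digit '1' (value 1) x 16^3 = 4096
  Digit '7' (value 7) x 16^2 = 1792
  Digit 'b' (value 11) x 16^1 = 176
  Digit '3' (value 3) x 16^0 = 3
Sum = 6067

6067


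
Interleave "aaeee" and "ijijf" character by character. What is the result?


Interleaving "aaeee" and "ijijf":
  Position 0: 'a' from first, 'i' from second => "ai"
  Position 1: 'a' from first, 'j' from second => "aj"
  Position 2: 'e' from first, 'i' from second => "ei"
  Position 3: 'e' from first, 'j' from second => "ej"
  Position 4: 'e' from first, 'f' from second => "ef"
Result: aiajeiejef

aiajeiejef


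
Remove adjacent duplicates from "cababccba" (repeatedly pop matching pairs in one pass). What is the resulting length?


Input: cababccba
Stack-based adjacent duplicate removal:
  Read 'c': push. Stack: c
  Read 'a': push. Stack: ca
  Read 'b': push. Stack: cab
  Read 'a': push. Stack: caba
  Read 'b': push. Stack: cabab
  Read 'c': push. Stack: cababc
  Read 'c': matches stack top 'c' => pop. Stack: cabab
  Read 'b': matches stack top 'b' => pop. Stack: caba
  Read 'a': matches stack top 'a' => pop. Stack: cab
Final stack: "cab" (length 3)

3


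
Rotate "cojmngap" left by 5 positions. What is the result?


Input: "cojmngap", rotate left by 5
First 5 characters: "cojmn"
Remaining characters: "gap"
Concatenate remaining + first: "gap" + "cojmn" = "gapcojmn"

gapcojmn


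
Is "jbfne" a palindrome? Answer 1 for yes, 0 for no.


Input: jbfne
Reversed: enfbj
  Compare pos 0 ('j') with pos 4 ('e'): MISMATCH
  Compare pos 1 ('b') with pos 3 ('n'): MISMATCH
Result: not a palindrome

0


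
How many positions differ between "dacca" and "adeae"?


Comparing "dacca" and "adeae" position by position:
  Position 0: 'd' vs 'a' => DIFFER
  Position 1: 'a' vs 'd' => DIFFER
  Position 2: 'c' vs 'e' => DIFFER
  Position 3: 'c' vs 'a' => DIFFER
  Position 4: 'a' vs 'e' => DIFFER
Positions that differ: 5

5
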